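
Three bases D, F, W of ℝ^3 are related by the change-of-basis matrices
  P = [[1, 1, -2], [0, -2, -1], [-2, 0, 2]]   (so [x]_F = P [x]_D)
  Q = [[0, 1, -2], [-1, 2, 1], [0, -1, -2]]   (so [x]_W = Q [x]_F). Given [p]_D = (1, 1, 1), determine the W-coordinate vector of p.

(-3, -6, 3)

Apply P to get F-coordinates (0, -3, 0), then Q to get W-coordinates.
The result is [p]_W = (-3, -6, 3).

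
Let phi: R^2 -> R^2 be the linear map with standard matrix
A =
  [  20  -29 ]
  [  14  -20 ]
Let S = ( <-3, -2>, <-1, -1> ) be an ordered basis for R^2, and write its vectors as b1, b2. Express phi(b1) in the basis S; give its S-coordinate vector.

<0, 2>

Column 1 of [phi]_S is the S-coordinate vector of phi(b1).
In standard coordinates phi(b1) = A b1 = <-2, -2>.
Converting to S: <-2, -2> = 0·b1 + 2b2, so the coordinate vector is <0, 2>.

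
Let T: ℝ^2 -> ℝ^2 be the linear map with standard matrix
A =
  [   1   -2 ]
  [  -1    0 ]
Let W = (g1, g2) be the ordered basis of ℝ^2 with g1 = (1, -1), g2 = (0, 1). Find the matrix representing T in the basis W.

[[3, -2], [2, -2]]

Let P have columns g1, g2. Then [T]_W = P^(-1) A P.
Here det P = 1, so P^(-1) is integer; computing A P first and then P^(-1)(A P) gives [[3, -2], [2, -2]].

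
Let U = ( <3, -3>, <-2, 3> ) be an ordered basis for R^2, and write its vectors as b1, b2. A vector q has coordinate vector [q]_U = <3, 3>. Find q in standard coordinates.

<3, 0>

By definition q = 3b1 + 3b2.
Summing componentwise gives <3, 0>.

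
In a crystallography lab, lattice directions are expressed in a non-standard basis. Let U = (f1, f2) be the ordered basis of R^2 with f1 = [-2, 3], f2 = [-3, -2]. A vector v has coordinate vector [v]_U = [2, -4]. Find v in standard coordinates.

[8, 14]

v = M [v]_U, where M has columns f1, f2.
Carrying out the matrix-vector product, v = [8, 14].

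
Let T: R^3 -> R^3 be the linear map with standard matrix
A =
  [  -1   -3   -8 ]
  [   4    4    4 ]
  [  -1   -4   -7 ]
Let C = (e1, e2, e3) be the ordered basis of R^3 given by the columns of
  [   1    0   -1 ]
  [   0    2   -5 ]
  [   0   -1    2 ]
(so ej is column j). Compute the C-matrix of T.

The j-th column of [T]_C is [T(ej)]_C.
T(e1) = A e1 = [-1, 4, -1] = -3e1 - 3e2 - 2e3, so column 1 is [-3, -3, -2].
Repeating for e2, e3 and assembling the columns gives [[-3, 0, 2], [-3, -3, -3], [-2, -2, 2]].

[[-3, 0, 2], [-3, -3, -3], [-2, -2, 2]]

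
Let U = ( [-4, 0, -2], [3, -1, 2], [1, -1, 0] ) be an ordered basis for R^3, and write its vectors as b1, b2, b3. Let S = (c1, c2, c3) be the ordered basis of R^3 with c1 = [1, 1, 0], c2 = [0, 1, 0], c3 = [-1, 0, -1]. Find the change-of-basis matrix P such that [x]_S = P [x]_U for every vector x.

Let M have columns bj and N have columns cj. Then for every x, N [x]_S = x = M [x]_U, so P = N^(-1) M.
Since det N = -1, N^(-1) has integer entries; multiplying gives P = [[-2, 1, 1], [2, -2, -2], [2, -2, 0]].

[[-2, 1, 1], [2, -2, -2], [2, -2, 0]]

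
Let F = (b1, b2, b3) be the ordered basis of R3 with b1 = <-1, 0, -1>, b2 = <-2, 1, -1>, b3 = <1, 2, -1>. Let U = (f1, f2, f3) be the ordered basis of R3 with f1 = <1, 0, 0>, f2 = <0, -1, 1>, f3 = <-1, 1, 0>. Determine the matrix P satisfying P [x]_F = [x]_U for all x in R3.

Take x = bj: its F-coordinates are the j-th standard unit vector, so P e_j — column j of P — equals [bj]_U.
b1 = -2f1 - f2 - f3, giving column 1 = <-2, -1, -1>; repeating for each j gives P = [[-2, -2, 2], [-1, -1, -1], [-1, 0, 1]].

[[-2, -2, 2], [-1, -1, -1], [-1, 0, 1]]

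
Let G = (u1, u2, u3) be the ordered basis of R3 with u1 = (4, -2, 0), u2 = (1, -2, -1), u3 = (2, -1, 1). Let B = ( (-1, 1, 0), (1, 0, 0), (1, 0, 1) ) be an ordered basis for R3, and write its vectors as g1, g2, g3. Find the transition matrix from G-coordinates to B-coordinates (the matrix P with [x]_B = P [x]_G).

Let M have columns uj and N have columns gj. Then for every x, N [x]_B = x = M [x]_G, so P = N^(-1) M.
Since det N = -1, N^(-1) has integer entries; multiplying gives P = [[-2, -2, -1], [2, 0, 0], [0, -1, 1]].

[[-2, -2, -1], [2, 0, 0], [0, -1, 1]]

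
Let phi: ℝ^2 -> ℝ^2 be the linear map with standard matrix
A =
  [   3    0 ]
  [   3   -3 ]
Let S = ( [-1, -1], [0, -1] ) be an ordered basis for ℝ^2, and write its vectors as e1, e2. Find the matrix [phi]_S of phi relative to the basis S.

[[3, 0], [-3, -3]]

The j-th column of [phi]_S is [phi(ej)]_S.
phi(e1) = A e1 = [-3, 0] = 3e1 - 3e2, so column 1 is [3, -3].
Repeating for e2 and assembling the columns gives [[3, 0], [-3, -3]].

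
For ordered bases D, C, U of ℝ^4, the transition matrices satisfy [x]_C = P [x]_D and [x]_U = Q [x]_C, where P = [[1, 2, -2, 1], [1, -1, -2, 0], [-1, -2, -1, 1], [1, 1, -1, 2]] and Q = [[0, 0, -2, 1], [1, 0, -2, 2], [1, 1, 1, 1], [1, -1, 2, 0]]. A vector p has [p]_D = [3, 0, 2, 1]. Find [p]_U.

First [p]_C = P [p]_D = [0, -1, -4, 3].
Then [p]_U = Q [p]_C = [11, 14, -2, -7].

[11, 14, -2, -7]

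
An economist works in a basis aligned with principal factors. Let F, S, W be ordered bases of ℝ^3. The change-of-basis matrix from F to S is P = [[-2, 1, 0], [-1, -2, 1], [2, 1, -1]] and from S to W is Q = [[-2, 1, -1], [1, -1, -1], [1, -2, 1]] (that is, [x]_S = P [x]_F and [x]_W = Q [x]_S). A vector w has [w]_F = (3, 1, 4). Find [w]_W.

First [w]_S = P [w]_F = (-5, -1, 3).
Then [w]_W = Q [w]_S = (6, -7, 0).

(6, -7, 0)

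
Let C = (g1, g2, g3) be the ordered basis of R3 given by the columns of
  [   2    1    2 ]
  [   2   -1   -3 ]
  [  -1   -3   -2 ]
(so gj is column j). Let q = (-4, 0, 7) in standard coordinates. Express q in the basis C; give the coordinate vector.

(-1, -2, 0)

[q]_C is the unique c with M c = q, where M has columns g1, ..., g3.
Gaussian elimination on [M | q] yields c = (-1, -2, 0).
Check: -g1 - 2g2 + 0·g3 = (-4, 0, 7).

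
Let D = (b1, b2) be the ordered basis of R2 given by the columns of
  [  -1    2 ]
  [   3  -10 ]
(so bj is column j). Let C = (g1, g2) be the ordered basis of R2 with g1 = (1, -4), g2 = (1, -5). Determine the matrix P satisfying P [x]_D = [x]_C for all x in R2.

[[-2, 0], [1, 2]]

Column j of P is [bj]_C, since P maps D-coordinates to C-coordinates.
Expressing b1 in C: b1 = -2g1 + g2, so column 1 of P is (-2, 1).
Doing the same for each bj gives P = [[-2, 0], [1, 2]].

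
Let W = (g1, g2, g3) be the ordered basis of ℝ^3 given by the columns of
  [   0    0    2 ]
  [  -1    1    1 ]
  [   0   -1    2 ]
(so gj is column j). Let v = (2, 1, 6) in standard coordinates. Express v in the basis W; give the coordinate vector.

(-4, -4, 1)

Write v = c_1 g1 + ... + c_3 g3 and solve for the c_i.
Row-reducing the augmented matrix [M | v] gives c = (-4, -4, 1).
Check: -4g1 - 4g2 + g3 = (2, 1, 6).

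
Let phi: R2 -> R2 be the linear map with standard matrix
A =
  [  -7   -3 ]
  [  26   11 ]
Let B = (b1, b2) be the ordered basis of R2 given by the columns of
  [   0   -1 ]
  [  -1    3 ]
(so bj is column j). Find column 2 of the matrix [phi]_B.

Column 2 of [phi]_B is the B-coordinate vector of phi(b2).
In standard coordinates phi(b2) = A b2 = [-2, 7].
Converting to B: [-2, 7] = -b1 + 2b2, so the coordinate vector is [-1, 2].

[-1, 2]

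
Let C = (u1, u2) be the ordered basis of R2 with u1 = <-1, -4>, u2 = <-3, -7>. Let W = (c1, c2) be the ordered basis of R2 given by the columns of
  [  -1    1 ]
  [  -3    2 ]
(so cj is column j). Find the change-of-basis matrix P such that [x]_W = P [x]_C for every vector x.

[[2, 1], [1, -2]]

Let M have columns uj and N have columns cj. Then for every x, N [x]_W = x = M [x]_C, so P = N^(-1) M.
Since det N = 1, N^(-1) has integer entries; multiplying gives P = [[2, 1], [1, -2]].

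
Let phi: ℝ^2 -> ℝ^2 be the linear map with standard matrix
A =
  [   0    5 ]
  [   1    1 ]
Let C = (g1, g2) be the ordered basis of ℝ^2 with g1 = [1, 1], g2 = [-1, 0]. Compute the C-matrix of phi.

The j-th column of [phi]_C is [phi(gj)]_C.
phi(g1) = A g1 = [5, 2] = 2g1 - 3g2, so column 1 is [2, -3].
Repeating for g2 and assembling the columns gives [[2, -1], [-3, -1]].

[[2, -1], [-3, -1]]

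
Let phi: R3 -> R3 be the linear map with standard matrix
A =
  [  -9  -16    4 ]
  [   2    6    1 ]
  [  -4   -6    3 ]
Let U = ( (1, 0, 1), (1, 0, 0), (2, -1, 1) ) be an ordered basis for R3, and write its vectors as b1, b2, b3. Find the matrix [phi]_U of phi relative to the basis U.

[[2, -2, 0], [-1, -3, 0], [-3, -2, 1]]

The j-th column of [phi]_U is [phi(bj)]_U.
phi(b1) = A b1 = (-5, 3, -1) = 2b1 - b2 - 3b3, so column 1 is (2, -1, -3).
Repeating for b2, b3 and assembling the columns gives [[2, -2, 0], [-1, -3, 0], [-3, -2, 1]].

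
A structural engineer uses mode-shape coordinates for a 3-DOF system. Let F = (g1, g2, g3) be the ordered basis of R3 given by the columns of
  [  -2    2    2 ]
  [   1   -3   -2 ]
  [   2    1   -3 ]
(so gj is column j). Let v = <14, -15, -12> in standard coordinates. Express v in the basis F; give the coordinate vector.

<-1, 2, 4>

Write v = c_1 g1 + ... + c_3 g3 and solve for the c_i.
Row-reducing the augmented matrix [M | v] gives c = (-1, 2, 4).
Check: -g1 + 2g2 + 4g3 = <14, -15, -12>.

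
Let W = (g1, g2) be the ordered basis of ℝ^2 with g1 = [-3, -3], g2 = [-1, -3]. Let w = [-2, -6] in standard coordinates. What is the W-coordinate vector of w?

[0, 2]

We seek scalars with c_1 g1 + c_2 g2 = w; equivalently solve M c = w where the columns of M are g1, g2.
System: -3c_1 - c_2 = -2, -3c_1 - 3c_2 = -6; solving gives c_1 = 0, c_2 = 2.
Check: 0·g1 + 2g2 = [-2, -6].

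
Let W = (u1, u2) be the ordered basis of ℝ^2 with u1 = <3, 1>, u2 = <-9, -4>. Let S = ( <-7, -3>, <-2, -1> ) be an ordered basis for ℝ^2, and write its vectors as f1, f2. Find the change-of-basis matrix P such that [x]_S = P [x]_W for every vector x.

[[-1, 1], [2, 1]]

Column j of P is [uj]_S, since P maps W-coordinates to S-coordinates.
Expressing u1 in S: u1 = -f1 + 2f2, so column 1 of P is <-1, 2>.
Doing the same for each uj gives P = [[-1, 1], [2, 1]].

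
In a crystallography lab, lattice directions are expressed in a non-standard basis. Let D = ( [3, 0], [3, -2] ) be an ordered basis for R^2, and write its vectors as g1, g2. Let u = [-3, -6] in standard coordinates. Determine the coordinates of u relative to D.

[-4, 3]

[u]_D is the unique c with M c = u, where M has columns g1, g2.
System: 3c_1 + 3c_2 = -3, 0c_1 - 2c_2 = -6; solving gives c_1 = -4, c_2 = 3.
Check: -4g1 + 3g2 = [-3, -6].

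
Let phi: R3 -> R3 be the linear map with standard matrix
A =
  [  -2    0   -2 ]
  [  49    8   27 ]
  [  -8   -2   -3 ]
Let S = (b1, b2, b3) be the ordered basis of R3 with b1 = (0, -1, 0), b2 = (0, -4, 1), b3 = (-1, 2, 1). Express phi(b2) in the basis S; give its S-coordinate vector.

Column 2 of [phi]_S is the S-coordinate vector of phi(b2).
In standard coordinates phi(b2) = A b2 = (-2, -5, 5).
Converting to S: (-2, -5, 5) = -3b1 + 3b2 + 2b3, so the coordinate vector is (-3, 3, 2).

(-3, 3, 2)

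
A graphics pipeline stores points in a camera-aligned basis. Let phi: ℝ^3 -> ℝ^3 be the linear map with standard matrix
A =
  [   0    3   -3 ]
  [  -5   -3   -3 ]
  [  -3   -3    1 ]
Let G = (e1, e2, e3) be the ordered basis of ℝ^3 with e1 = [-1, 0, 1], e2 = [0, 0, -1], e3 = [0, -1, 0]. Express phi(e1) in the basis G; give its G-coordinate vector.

Column 1 of [phi]_G is the G-coordinate vector of phi(e1).
In standard coordinates phi(e1) = A e1 = [-3, 2, 4].
Converting to G: [-3, 2, 4] = 3e1 - e2 - 2e3, so the coordinate vector is [3, -1, -2].

[3, -1, -2]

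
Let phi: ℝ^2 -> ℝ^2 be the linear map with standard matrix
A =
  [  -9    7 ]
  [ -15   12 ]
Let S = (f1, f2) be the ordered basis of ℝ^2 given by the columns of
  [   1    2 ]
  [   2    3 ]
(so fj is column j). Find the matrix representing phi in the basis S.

With P the matrix whose columns are f1, f2, [phi]_S = P^(-1) A P.
Column by column: phi(f1) = A f1 = <5, 9>; its S-coordinates <3, 1> give column 1.
Continuing for each basis vector yields [phi]_S = [[3, 3], [1, 0]].

[[3, 3], [1, 0]]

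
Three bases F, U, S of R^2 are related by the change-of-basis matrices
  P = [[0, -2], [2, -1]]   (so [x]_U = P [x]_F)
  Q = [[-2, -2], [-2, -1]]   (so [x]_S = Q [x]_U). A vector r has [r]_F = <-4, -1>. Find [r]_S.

First [r]_U = P [r]_F = <2, -7>.
Then [r]_S = Q [r]_U = <10, 3>.

<10, 3>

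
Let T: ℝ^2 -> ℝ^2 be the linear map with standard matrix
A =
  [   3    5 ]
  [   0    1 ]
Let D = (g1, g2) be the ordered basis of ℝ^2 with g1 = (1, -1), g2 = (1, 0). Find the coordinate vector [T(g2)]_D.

Column 2 of [T]_D is the D-coordinate vector of T(g2).
In standard coordinates T(g2) = A g2 = (3, 0).
Converting to D: (3, 0) = 0·g1 + 3g2, so the coordinate vector is (0, 3).

(0, 3)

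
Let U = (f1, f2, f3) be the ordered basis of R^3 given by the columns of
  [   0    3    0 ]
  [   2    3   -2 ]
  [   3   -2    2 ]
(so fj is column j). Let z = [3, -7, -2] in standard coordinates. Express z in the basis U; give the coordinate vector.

[-2, 1, 3]

[z]_U is the unique c with M c = z, where M has columns f1, ..., f3.
Gaussian elimination on [M | z] yields c = (-2, 1, 3).
Check: -2f1 + f2 + 3f3 = [3, -7, -2].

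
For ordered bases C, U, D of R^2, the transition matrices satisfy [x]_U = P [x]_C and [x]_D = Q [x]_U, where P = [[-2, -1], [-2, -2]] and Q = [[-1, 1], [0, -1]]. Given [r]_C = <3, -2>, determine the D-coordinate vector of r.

Composing the changes, [r]_D = Q P [r]_C.
Q P = [[0, -1], [2, 2]]; applying this to <3, -2> gives <2, 2>.

<2, 2>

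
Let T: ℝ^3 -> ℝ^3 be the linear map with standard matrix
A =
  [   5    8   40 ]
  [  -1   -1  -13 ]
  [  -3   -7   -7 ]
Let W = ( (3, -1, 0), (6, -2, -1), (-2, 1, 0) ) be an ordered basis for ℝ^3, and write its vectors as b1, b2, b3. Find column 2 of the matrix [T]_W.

(-2, -3, 1)

Column 2 of [T]_W is the W-coordinate vector of T(b2).
In standard coordinates T(b2) = A b2 = (-26, 9, 3).
Converting to W: (-26, 9, 3) = -2b1 - 3b2 + b3, so the coordinate vector is (-2, -3, 1).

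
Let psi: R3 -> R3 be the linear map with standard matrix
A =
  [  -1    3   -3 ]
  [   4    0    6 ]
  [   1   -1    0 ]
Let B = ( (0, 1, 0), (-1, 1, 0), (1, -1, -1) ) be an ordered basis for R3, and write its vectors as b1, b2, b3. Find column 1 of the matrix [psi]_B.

Compute psi(b1) = A b1 = (3, 0, -1) in standard coordinates.
Then write this in B-coordinates: solve for y in y_1 b1 + ... + y_3 b3 = (3, 0, -1).
This gives y = (3, -2, 1), which is column 1 of [psi]_B.

(3, -2, 1)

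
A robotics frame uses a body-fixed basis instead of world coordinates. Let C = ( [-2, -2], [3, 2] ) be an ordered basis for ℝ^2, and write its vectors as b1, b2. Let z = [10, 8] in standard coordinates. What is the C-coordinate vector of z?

We seek scalars with c_1 b1 + c_2 b2 = z; equivalently solve M c = z where the columns of M are b1, b2.
System: -2c_1 + 3c_2 = 10, -2c_1 + 2c_2 = 8; solving gives c_1 = -2, c_2 = 2.
Check: -2b1 + 2b2 = [10, 8].

[-2, 2]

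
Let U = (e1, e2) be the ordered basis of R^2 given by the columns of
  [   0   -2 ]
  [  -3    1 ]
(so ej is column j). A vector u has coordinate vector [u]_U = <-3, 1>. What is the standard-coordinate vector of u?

<-2, 10>

By definition u = -3e1 + e2.
Summing componentwise gives <-2, 10>.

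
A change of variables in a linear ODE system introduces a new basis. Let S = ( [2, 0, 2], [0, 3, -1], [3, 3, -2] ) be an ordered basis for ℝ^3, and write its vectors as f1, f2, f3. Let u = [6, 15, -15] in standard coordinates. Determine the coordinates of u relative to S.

Write u = c_1 f1 + ... + c_3 f3 and solve for the c_i.
Solving this 3x3 system gives c = (-3, 1, 4).
Check: -3f1 + f2 + 4f3 = [6, 15, -15].

[-3, 1, 4]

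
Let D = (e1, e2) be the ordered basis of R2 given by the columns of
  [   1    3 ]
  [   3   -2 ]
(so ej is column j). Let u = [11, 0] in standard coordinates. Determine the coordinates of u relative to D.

Write u = c_1 e1 + c_2 e2 and solve for the c_i.
System: c_1 + 3c_2 = 11, 3c_1 - 2c_2 = 0; solving gives c_1 = 2, c_2 = 3.
Check: 2e1 + 3e2 = [11, 0].

[2, 3]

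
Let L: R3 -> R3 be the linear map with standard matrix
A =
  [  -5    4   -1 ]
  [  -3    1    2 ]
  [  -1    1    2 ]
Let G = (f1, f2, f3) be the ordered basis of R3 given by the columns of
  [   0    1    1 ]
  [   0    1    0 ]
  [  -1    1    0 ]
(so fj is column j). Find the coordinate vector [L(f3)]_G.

[-2, -3, -2]

Compute L(f3) = A f3 = [-5, -3, -1] in standard coordinates.
Then write this in G-coordinates: solve for y in y_1 f1 + ... + y_3 f3 = [-5, -3, -1].
This gives y = [-2, -3, -2], which is column 3 of [L]_G.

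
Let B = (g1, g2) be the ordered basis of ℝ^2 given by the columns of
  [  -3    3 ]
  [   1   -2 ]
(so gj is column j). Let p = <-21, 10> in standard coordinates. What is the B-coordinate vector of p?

<4, -3>

[p]_B is the unique c with M c = p, where M has columns g1, g2.
System: -3c_1 + 3c_2 = -21, c_1 - 2c_2 = 10; solving gives c_1 = 4, c_2 = -3.
Check: 4g1 - 3g2 = <-21, 10>.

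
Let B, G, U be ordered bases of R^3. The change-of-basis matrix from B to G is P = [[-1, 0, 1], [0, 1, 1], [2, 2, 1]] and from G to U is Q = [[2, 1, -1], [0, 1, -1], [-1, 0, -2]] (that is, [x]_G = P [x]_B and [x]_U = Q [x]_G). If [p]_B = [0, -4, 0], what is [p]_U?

First [p]_G = P [p]_B = [0, -4, -8].
Then [p]_U = Q [p]_G = [4, 4, 16].

[4, 4, 16]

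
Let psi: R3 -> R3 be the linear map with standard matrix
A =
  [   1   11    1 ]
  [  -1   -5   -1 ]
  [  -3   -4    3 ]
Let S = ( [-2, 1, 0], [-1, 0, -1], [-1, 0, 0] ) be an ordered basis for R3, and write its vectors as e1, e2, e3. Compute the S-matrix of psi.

The j-th column of [psi]_S is [psi(ej)]_S.
psi(e1) = A e1 = [9, -3, 2] = -3e1 - 2e2 - e3, so column 1 is [-3, -2, -1].
Repeating for e2, e3 and assembling the columns gives [[-3, 2, 1], [-2, 0, -3], [-1, -2, 2]].

[[-3, 2, 1], [-2, 0, -3], [-1, -2, 2]]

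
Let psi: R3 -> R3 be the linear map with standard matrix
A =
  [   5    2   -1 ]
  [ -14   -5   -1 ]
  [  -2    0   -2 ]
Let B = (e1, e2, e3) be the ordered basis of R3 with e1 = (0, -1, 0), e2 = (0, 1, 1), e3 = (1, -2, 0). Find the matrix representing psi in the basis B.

Let P have columns e1, ..., e3. Then [psi]_B = P^(-1) A P.
Here det P = -1, so P^(-1) is integer; computing A P first and then P^(-1)(A P) gives [[-1, 2, 0], [0, -2, -2], [-2, 1, 1]].

[[-1, 2, 0], [0, -2, -2], [-2, 1, 1]]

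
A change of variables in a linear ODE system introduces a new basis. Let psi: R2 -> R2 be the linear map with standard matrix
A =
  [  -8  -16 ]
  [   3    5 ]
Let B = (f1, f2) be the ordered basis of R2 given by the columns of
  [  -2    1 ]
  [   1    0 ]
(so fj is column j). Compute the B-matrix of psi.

Let P have columns f1, f2. Then [psi]_B = P^(-1) A P.
Here det P = -1, so P^(-1) is integer; computing A P first and then P^(-1)(A P) gives [[-1, 3], [-2, -2]].

[[-1, 3], [-2, -2]]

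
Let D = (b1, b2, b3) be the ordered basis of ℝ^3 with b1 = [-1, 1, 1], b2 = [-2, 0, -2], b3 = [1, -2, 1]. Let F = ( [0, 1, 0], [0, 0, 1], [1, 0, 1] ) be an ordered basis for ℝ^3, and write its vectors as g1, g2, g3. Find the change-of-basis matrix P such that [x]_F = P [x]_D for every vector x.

Take x = bj: its D-coordinates are the j-th standard unit vector, so P e_j — column j of P — equals [bj]_F.
b1 = g1 + 2g2 - g3, giving column 1 = [1, 2, -1]; repeating for each j gives P = [[1, 0, -2], [2, 0, 0], [-1, -2, 1]].

[[1, 0, -2], [2, 0, 0], [-1, -2, 1]]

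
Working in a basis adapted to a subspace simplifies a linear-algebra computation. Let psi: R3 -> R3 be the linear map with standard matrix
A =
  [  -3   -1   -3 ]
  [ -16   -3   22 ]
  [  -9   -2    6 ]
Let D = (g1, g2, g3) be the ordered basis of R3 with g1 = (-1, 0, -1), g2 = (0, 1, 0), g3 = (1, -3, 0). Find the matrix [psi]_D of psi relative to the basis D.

With P the matrix whose columns are g1, ..., g3, [psi]_D = P^(-1) A P.
Column by column: psi(g1) = A g1 = (6, -6, 3); its D-coordinates (-3, 3, 3) give column 1.
Continuing for each basis vector yields [psi]_D = [[-3, 2, 3], [3, 0, 2], [3, 1, 3]].

[[-3, 2, 3], [3, 0, 2], [3, 1, 3]]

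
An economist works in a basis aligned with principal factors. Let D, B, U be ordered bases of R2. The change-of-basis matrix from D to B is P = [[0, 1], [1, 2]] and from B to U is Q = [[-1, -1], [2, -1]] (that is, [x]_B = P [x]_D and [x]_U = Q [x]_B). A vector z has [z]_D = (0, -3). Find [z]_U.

First [z]_B = P [z]_D = (-3, -6).
Then [z]_U = Q [z]_B = (9, 0).

(9, 0)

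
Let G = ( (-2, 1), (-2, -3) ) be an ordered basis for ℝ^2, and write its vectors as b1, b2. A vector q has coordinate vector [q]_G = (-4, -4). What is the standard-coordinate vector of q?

q = M [q]_G, where M has columns b1, b2.
Carrying out the matrix-vector product, q = (16, 8).

(16, 8)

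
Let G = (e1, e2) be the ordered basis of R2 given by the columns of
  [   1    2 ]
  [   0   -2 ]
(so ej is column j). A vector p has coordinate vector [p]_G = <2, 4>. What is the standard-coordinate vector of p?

<10, -8>

p = M [p]_G, where M has columns e1, e2.
Carrying out the matrix-vector product, p = <10, -8>.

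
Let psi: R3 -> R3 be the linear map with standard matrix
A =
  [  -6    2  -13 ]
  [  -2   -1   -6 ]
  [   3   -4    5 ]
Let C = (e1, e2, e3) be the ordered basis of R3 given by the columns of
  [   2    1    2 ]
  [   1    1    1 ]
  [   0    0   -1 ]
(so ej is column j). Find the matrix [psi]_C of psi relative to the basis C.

The j-th column of [psi]_C is [psi(ej)]_C.
psi(e1) = A e1 = <-10, -5, 2> = -3e1 + 0·e2 - 2e3, so column 1 is <-3, 0, -2>.
Repeating for e2, e3 and assembling the columns gives [[-3, -2, -1], [0, -2, -1], [-2, 1, 3]].

[[-3, -2, -1], [0, -2, -1], [-2, 1, 3]]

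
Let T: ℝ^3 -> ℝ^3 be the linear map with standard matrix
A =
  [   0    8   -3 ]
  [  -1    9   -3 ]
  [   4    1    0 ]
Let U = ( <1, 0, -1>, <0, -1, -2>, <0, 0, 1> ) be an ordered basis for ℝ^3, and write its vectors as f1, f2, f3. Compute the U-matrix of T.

With P the matrix whose columns are f1, ..., f3, [T]_U = P^(-1) A P.
Column by column: T(f1) = A f1 = <3, 2, 4>; its U-coordinates <3, -2, 3> give column 1.
Continuing for each basis vector yields [T]_U = [[3, -2, -3], [-2, 3, 3], [3, 3, 3]].

[[3, -2, -3], [-2, 3, 3], [3, 3, 3]]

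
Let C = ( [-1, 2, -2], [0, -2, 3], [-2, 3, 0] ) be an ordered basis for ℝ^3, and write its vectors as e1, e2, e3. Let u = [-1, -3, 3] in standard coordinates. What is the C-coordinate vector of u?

We seek scalars with c_1 e1 + ... + c_3 e3 = u; equivalently solve M c = u where the columns of M are e1, ..., e3.
Solving this 3x3 system gives c = (3, 3, -1).
Check: 3e1 + 3e2 - e3 = [-1, -3, 3].

[3, 3, -1]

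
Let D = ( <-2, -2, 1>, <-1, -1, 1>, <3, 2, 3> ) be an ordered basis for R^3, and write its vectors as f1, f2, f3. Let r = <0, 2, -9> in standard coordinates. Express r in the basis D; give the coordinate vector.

<-3, 0, -2>

[r]_D is the unique c with M c = r, where M has columns f1, ..., f3.
Solving this 3x3 system gives c = (-3, 0, -2).
Check: -3f1 + 0·f2 - 2f3 = <0, 2, -9>.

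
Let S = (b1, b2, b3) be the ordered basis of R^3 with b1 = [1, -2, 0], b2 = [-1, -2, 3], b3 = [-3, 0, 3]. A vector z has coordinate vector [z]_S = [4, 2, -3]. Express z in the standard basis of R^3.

The coordinates say z = 4b1 + 2b2 - 3b3; adding the scaled basis vectors gives [11, -12, -3].

[11, -12, -3]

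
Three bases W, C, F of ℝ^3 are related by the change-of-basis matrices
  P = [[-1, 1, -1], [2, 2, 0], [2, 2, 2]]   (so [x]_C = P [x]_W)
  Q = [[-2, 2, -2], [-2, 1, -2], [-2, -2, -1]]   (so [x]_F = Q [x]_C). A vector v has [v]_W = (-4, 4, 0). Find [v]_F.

Apply P to get C-coordinates (8, 0, 0), then Q to get F-coordinates.
The result is [v]_F = (-16, -16, -16).

(-16, -16, -16)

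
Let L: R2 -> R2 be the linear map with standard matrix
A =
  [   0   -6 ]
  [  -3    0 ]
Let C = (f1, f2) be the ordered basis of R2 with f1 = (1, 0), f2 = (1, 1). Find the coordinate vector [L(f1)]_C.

Column 1 of [L]_C is the C-coordinate vector of L(f1).
In standard coordinates L(f1) = A f1 = (0, -3).
Converting to C: (0, -3) = 3f1 - 3f2, so the coordinate vector is (3, -3).

(3, -3)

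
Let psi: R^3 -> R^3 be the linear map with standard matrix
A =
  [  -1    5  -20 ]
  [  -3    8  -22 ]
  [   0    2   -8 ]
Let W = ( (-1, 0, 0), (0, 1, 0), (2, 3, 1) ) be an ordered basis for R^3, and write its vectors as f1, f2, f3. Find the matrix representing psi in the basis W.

The j-th column of [psi]_W is [psi(fj)]_W.
psi(f1) = A f1 = (1, 3, 0) = -f1 + 3f2 + 0·f3, so column 1 is (-1, 3, 0).
Repeating for f2, f3 and assembling the columns gives [[-1, -1, 3], [3, 2, 2], [0, 2, -2]].

[[-1, -1, 3], [3, 2, 2], [0, 2, -2]]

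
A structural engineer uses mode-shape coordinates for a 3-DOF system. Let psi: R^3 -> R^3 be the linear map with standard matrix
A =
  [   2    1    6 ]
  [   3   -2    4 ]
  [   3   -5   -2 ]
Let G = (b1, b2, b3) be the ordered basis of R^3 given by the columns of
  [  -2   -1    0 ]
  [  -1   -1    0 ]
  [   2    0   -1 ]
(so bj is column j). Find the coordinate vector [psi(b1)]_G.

(-3, -1, -1)

Compute psi(b1) = A b1 = (7, 4, -5) in standard coordinates.
Then write this in G-coordinates: solve for y in y_1 b1 + ... + y_3 b3 = (7, 4, -5).
This gives y = (-3, -1, -1), which is column 1 of [psi]_G.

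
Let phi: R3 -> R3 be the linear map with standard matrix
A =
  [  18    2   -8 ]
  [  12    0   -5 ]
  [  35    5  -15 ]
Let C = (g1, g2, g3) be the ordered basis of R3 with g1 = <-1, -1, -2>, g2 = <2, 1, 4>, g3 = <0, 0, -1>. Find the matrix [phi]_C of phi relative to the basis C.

[[0, -2, -2], [-2, 2, 3], [2, -3, 1]]

Let P have columns g1, ..., g3. Then [phi]_C = P^(-1) A P.
Here det P = -1, so P^(-1) is integer; computing A P first and then P^(-1)(A P) gives [[0, -2, -2], [-2, 2, 3], [2, -3, 1]].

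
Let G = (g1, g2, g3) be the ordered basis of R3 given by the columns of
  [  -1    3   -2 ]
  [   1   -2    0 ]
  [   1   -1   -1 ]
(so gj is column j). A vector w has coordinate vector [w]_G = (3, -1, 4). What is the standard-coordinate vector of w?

(-14, 5, 0)

w = M [w]_G, where M has columns g1, ..., g3.
Carrying out the matrix-vector product, w = (-14, 5, 0).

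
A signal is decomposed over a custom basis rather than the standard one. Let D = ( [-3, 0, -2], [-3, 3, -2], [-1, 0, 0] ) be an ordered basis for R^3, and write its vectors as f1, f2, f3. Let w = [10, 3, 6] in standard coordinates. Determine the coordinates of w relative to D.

We seek scalars with c_1 f1 + ... + c_3 f3 = w; equivalently solve M c = w where the columns of M are f1, ..., f3.
Row-reducing the augmented matrix [M | w] gives c = (-4, 1, -1).
Check: -4f1 + f2 - f3 = [10, 3, 6].

[-4, 1, -1]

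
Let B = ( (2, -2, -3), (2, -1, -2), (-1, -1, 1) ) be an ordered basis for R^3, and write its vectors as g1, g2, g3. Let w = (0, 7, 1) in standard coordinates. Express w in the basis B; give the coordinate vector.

[w]_B is the unique c with M c = w, where M has columns g1, ..., g3.
Row-reducing the augmented matrix [M | w] gives c = (-1, -1, -4).
Check: -g1 - g2 - 4g3 = (0, 7, 1).

(-1, -1, -4)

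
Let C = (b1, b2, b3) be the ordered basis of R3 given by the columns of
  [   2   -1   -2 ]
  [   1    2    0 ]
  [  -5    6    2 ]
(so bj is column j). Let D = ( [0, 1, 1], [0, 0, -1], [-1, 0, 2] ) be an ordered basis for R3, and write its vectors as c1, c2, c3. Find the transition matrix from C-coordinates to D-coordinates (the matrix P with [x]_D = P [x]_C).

Column j of P is [bj]_D, since P maps C-coordinates to D-coordinates.
Expressing b1 in D: b1 = c1 + 2c2 - 2c3, so column 1 of P is [1, 2, -2].
Doing the same for each bj gives P = [[1, 2, 0], [2, -2, 2], [-2, 1, 2]].

[[1, 2, 0], [2, -2, 2], [-2, 1, 2]]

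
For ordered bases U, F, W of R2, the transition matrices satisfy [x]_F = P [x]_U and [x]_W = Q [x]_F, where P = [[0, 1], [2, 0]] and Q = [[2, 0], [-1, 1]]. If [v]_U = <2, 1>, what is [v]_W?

<2, 3>

Composing the changes, [v]_W = Q P [v]_U.
Q P = [[0, 2], [2, -1]]; applying this to <2, 1> gives <2, 3>.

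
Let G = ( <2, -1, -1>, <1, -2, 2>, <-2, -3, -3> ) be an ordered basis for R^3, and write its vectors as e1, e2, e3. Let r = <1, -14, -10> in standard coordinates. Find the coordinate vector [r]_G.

We seek scalars with c_1 e1 + ... + c_3 e3 = r; equivalently solve M c = r where the columns of M are e1, ..., e3.
Row-reducing the augmented matrix [M | r] gives c = (3, 1, 3).
Check: 3e1 + e2 + 3e3 = <1, -14, -10>.

<3, 1, 3>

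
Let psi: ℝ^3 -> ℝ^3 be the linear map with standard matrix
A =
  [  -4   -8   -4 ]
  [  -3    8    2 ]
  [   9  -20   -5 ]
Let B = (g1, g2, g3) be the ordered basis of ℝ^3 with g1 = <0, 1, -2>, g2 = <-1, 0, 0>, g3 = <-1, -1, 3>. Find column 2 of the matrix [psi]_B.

<0, -1, -3>

Compute psi(g2) = A g2 = <4, 3, -9> in standard coordinates.
Then write this in B-coordinates: solve for y in y_1 g1 + ... + y_3 g3 = <4, 3, -9>.
This gives y = <0, -1, -3>, which is column 2 of [psi]_B.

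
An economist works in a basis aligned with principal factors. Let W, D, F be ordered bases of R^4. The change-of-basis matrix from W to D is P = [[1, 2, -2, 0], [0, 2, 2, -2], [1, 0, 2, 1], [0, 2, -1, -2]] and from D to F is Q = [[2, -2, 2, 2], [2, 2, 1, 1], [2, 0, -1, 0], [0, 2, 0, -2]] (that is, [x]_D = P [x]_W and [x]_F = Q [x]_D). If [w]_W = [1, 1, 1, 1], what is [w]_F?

[4, 9, -2, 6]

Composing the changes, [w]_F = Q P [w]_W.
Q P = [[4, 4, -6, 2], [3, 10, 1, -5], [1, 4, -6, -1], [0, 0, 6, 0]]; applying this to [1, 1, 1, 1] gives [4, 9, -2, 6].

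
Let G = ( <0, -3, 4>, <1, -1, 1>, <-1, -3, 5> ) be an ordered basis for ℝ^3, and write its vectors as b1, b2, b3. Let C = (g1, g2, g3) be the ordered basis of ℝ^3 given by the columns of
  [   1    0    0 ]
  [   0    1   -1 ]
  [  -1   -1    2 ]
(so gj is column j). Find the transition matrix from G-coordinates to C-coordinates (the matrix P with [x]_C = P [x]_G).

Let M have columns bj and N have columns gj. Then for every x, N [x]_C = x = M [x]_G, so P = N^(-1) M.
Since det N = 1, N^(-1) has integer entries; multiplying gives P = [[0, 1, -1], [-2, 0, -2], [1, 1, 1]].

[[0, 1, -1], [-2, 0, -2], [1, 1, 1]]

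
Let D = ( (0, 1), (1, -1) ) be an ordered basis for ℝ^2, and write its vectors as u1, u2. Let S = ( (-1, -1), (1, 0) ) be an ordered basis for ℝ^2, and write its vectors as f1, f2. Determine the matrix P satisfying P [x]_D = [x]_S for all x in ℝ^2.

Column j of P is [uj]_S, since P maps D-coordinates to S-coordinates.
Expressing u1 in S: u1 = -f1 - f2, so column 1 of P is (-1, -1).
Doing the same for each uj gives P = [[-1, 1], [-1, 2]].

[[-1, 1], [-1, 2]]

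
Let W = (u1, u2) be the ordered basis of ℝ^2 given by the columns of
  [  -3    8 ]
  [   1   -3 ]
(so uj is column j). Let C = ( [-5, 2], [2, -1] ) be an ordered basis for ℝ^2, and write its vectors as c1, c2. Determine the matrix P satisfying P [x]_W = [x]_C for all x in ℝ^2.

[[1, -2], [1, -1]]

Let M have columns uj and N have columns cj. Then for every x, N [x]_C = x = M [x]_W, so P = N^(-1) M.
Since det N = 1, N^(-1) has integer entries; multiplying gives P = [[1, -2], [1, -1]].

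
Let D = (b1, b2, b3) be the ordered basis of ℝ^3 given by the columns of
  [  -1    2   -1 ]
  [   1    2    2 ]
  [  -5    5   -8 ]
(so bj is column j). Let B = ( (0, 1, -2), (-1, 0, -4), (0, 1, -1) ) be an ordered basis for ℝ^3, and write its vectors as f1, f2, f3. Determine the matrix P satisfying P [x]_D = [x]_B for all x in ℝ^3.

Take x = bj: its D-coordinates are the j-th standard unit vector, so P e_j — column j of P — equals [bj]_B.
b1 = 0·f1 + f2 + f3, giving column 1 = (0, 1, 1); repeating for each j gives P = [[0, 1, 2], [1, -2, 1], [1, 1, 0]].

[[0, 1, 2], [1, -2, 1], [1, 1, 0]]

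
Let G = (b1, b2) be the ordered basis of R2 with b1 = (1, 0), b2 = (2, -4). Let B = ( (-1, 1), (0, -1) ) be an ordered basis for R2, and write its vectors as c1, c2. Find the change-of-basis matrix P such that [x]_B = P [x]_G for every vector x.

[[-1, -2], [-1, 2]]

Column j of P is [bj]_B, since P maps G-coordinates to B-coordinates.
Expressing b1 in B: b1 = -c1 - c2, so column 1 of P is (-1, -1).
Doing the same for each bj gives P = [[-1, -2], [-1, 2]].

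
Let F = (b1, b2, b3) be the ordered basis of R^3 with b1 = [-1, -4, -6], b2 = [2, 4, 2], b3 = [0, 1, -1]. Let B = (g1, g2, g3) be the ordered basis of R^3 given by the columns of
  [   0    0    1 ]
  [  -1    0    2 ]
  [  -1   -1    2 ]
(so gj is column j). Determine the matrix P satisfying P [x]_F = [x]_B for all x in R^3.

Let M have columns bj and N have columns gj. Then for every x, N [x]_B = x = M [x]_F, so P = N^(-1) M.
Since det N = 1, N^(-1) has integer entries; multiplying gives P = [[2, 0, -1], [2, 2, 2], [-1, 2, 0]].

[[2, 0, -1], [2, 2, 2], [-1, 2, 0]]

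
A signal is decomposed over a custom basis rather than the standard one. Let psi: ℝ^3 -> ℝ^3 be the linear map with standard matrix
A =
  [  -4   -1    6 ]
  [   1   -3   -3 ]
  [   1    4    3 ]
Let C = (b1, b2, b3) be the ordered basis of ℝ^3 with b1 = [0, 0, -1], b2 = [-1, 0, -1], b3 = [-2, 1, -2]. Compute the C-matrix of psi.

[[-3, 2, -1], [0, -2, 3], [3, 2, 1]]

Let P have columns b1, ..., b3. Then [psi]_C = P^(-1) A P.
Here det P = 1, so P^(-1) is integer; computing A P first and then P^(-1)(A P) gives [[-3, 2, -1], [0, -2, 3], [3, 2, 1]].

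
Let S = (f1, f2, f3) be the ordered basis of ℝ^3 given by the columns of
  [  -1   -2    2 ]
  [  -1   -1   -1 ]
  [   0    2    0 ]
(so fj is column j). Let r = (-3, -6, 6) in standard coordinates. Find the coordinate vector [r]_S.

(1, 3, 2)

We seek scalars with c_1 f1 + ... + c_3 f3 = r; equivalently solve M c = r where the columns of M are f1, ..., f3.
Gaussian elimination on [M | r] yields c = (1, 3, 2).
Check: f1 + 3f2 + 2f3 = (-3, -6, 6).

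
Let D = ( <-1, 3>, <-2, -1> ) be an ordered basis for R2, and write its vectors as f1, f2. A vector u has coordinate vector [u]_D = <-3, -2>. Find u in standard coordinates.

<7, -7>

By definition u = -3f1 - 2f2.
Summing componentwise gives <7, -7>.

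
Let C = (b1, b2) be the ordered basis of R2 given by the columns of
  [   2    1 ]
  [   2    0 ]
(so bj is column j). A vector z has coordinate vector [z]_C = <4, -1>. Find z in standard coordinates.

By definition z = 4b1 - b2.
Summing componentwise gives <7, 8>.

<7, 8>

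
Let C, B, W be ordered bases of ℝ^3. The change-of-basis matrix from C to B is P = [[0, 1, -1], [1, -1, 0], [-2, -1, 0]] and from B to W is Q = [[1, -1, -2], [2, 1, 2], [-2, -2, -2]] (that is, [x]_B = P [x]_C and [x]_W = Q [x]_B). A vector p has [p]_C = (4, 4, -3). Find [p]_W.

Composing the changes, [p]_W = Q P [p]_C.
Q P = [[3, 4, -1], [-3, -1, -2], [2, 2, 2]]; applying this to (4, 4, -3) gives (31, -10, 10).

(31, -10, 10)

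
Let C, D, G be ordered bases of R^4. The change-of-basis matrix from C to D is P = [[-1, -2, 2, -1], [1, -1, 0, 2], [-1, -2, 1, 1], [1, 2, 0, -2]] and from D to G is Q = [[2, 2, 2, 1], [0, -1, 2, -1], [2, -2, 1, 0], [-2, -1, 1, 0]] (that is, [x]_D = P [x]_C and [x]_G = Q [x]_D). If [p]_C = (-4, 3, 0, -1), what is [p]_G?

Composing the changes, [p]_G = Q P [p]_C.
Q P = [[-1, -8, 6, 2], [-4, -5, 2, 2], [-5, -4, 5, -5], [0, 3, -3, 1]]; applying this to (-4, 3, 0, -1) gives (-22, -1, 13, 8).

(-22, -1, 13, 8)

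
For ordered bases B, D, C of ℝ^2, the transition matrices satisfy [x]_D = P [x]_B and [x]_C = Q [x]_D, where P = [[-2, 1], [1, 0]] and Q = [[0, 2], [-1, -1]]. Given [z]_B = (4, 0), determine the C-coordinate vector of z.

First [z]_D = P [z]_B = (-8, 4).
Then [z]_C = Q [z]_D = (8, 4).

(8, 4)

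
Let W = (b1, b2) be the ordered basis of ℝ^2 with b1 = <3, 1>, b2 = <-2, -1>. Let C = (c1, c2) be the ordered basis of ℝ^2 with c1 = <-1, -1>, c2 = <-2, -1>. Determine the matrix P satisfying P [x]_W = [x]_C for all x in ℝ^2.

[[1, 0], [-2, 1]]

Take x = bj: its W-coordinates are the j-th standard unit vector, so P e_j — column j of P — equals [bj]_C.
b1 = c1 - 2c2, giving column 1 = <1, -2>; repeating for each j gives P = [[1, 0], [-2, 1]].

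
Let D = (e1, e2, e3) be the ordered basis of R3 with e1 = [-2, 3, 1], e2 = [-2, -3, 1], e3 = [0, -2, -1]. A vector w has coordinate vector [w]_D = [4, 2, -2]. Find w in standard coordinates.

The coordinates say w = 4e1 + 2e2 - 2e3; adding the scaled basis vectors gives [-12, 10, 8].

[-12, 10, 8]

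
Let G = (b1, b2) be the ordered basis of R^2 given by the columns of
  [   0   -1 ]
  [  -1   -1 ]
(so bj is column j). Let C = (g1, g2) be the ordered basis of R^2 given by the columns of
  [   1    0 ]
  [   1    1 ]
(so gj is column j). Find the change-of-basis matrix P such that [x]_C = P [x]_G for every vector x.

[[0, -1], [-1, 0]]

Let M have columns bj and N have columns gj. Then for every x, N [x]_C = x = M [x]_G, so P = N^(-1) M.
Since det N = 1, N^(-1) has integer entries; multiplying gives P = [[0, -1], [-1, 0]].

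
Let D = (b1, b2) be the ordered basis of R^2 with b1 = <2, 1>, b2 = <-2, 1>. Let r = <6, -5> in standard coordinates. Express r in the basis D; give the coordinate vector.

<-1, -4>

We seek scalars with c_1 b1 + c_2 b2 = r; equivalently solve M c = r where the columns of M are b1, b2.
System: 2c_1 - 2c_2 = 6, c_1 + c_2 = -5; solving gives c_1 = -1, c_2 = -4.
Check: -b1 - 4b2 = <6, -5>.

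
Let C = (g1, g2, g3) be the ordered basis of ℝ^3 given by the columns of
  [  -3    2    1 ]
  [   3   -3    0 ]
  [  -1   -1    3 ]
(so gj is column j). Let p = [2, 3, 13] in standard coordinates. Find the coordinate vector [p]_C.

We seek scalars with c_1 g1 + ... + c_3 g3 = p; equivalently solve M c = p where the columns of M are g1, ..., g3.
Solving this 3x3 system gives c = (0, -1, 4).
Check: 0·g1 - g2 + 4g3 = [2, 3, 13].

[0, -1, 4]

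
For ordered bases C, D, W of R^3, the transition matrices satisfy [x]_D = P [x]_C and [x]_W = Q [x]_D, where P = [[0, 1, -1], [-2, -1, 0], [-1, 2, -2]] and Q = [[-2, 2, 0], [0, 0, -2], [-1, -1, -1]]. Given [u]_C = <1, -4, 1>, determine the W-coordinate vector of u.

First [u]_D = P [u]_C = <-5, 2, -11>.
Then [u]_W = Q [u]_D = <14, 22, 14>.

<14, 22, 14>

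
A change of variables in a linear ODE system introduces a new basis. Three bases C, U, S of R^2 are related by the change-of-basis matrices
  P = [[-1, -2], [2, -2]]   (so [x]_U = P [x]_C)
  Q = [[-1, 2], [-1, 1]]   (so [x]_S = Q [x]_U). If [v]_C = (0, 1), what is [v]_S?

(-2, 0)

First [v]_U = P [v]_C = (-2, -2).
Then [v]_S = Q [v]_U = (-2, 0).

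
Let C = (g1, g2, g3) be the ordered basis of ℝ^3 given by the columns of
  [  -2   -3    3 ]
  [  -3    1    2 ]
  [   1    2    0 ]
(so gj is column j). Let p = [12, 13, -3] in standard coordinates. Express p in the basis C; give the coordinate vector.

[-3, 0, 2]

Write p = c_1 g1 + ... + c_3 g3 and solve for the c_i.
Gaussian elimination on [M | p] yields c = (-3, 0, 2).
Check: -3g1 + 0·g2 + 2g3 = [12, 13, -3].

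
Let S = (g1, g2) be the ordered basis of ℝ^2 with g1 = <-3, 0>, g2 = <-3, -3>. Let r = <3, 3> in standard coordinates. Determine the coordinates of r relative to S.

Write r = c_1 g1 + c_2 g2 and solve for the c_i.
System: -3c_1 - 3c_2 = 3, 0c_1 - 3c_2 = 3; solving gives c_1 = 0, c_2 = -1.
Check: 0·g1 - g2 = <3, 3>.

<0, -1>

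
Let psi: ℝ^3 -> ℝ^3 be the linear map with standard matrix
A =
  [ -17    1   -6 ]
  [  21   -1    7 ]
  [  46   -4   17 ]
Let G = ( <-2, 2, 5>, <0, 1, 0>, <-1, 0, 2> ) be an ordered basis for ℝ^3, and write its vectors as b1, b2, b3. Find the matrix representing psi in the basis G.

[[-3, -2, -2], [-3, 3, -3], [0, 3, -1]]

With P the matrix whose columns are b1, ..., b3, [psi]_G = P^(-1) A P.
Column by column: psi(b1) = A b1 = <6, -9, -15>; its G-coordinates <-3, -3, 0> give column 1.
Continuing for each basis vector yields [psi]_G = [[-3, -2, -2], [-3, 3, -3], [0, 3, -1]].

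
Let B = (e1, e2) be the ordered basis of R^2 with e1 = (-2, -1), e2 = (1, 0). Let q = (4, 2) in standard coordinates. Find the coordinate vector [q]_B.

Write q = c_1 e1 + c_2 e2 and solve for the c_i.
System: -2c_1 + c_2 = 4, -c_1 + 0c_2 = 2; solving gives c_1 = -2, c_2 = 0.
Check: -2e1 + 0·e2 = (4, 2).

(-2, 0)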